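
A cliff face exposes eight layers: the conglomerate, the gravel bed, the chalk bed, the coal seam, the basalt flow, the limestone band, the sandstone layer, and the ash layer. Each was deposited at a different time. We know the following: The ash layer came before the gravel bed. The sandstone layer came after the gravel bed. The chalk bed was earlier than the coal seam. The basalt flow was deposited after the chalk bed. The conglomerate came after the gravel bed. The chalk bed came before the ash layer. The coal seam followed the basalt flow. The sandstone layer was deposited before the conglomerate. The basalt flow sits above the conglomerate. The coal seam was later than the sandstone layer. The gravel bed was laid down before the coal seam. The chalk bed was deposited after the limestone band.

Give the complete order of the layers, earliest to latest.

the limestone band, the chalk bed, the ash layer, the gravel bed, the sandstone layer, the conglomerate, the basalt flow, the coal seam

The constraints fix every adjacent pair, so only one ordering works:
the limestone band → the chalk bed → the ash layer → the gravel bed → the sandstone layer → the conglomerate → the basalt flow → the coal seam.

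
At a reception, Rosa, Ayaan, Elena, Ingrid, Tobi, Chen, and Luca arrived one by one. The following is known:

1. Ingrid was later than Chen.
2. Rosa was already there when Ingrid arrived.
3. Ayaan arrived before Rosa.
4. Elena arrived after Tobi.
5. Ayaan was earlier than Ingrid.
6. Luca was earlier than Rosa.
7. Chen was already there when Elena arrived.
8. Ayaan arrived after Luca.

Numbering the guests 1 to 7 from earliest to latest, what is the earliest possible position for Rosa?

3

Ayaan and Luca must both come before Rosa — 2 forced predecessors.
Nothing else is forced ahead of Rosa, so their earliest slot is position 2 + 1 = 3.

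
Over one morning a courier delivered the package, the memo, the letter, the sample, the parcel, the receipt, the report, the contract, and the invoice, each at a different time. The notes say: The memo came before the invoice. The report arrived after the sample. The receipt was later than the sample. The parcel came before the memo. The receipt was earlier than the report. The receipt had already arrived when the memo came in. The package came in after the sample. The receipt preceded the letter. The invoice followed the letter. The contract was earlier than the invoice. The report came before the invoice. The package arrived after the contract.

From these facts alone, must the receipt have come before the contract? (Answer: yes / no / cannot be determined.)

cannot be determined

No chain of stated constraints runs from the receipt to the contract, and none runs from the contract to the receipt either.
So the relative order of the receipt and the contract is not fixed by the given facts.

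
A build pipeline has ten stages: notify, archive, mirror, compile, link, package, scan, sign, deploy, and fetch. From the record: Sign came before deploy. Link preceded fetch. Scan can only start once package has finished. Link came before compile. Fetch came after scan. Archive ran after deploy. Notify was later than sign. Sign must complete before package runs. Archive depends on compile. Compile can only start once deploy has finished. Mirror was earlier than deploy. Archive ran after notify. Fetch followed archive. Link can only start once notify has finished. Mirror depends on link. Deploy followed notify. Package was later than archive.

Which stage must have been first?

Sign has a chain of constraints placing it before every other stage, so sign must be first.

sign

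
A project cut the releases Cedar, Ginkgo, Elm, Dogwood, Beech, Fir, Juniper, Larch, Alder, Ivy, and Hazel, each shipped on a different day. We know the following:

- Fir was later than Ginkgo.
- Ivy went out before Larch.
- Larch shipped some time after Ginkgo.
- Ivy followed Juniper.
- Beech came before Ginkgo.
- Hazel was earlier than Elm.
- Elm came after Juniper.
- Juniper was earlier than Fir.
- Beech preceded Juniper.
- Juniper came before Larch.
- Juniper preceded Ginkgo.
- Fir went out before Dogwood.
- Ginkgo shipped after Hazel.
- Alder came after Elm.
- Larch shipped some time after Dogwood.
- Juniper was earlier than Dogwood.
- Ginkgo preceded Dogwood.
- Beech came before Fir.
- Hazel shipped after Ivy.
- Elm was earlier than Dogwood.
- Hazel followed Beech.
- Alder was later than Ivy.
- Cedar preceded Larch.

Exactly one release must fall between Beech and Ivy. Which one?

Juniper

Tracing the constraints gives Beech → Juniper → Ivy, so Juniper sits after Beech and before Ivy.
No other release is forced both after Beech and before Ivy.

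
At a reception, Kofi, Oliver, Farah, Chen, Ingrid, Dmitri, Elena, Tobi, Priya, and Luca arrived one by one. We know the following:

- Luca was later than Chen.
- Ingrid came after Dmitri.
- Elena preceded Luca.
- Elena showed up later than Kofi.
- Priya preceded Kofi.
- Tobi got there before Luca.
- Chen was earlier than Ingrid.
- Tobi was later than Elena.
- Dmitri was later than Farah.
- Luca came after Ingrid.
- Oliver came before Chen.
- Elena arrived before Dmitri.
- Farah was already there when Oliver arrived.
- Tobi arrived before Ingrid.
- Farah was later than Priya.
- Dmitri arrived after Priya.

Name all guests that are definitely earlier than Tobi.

Elena, Kofi, Priya

Directly stated before Tobi: Elena.
Kofi reaches Tobi via Kofi → Elena → Tobi.
Priya reaches Tobi via Priya → Kofi → Elena → Tobi.
No chain forces Dmitri (or any of the others) ahead of Tobi.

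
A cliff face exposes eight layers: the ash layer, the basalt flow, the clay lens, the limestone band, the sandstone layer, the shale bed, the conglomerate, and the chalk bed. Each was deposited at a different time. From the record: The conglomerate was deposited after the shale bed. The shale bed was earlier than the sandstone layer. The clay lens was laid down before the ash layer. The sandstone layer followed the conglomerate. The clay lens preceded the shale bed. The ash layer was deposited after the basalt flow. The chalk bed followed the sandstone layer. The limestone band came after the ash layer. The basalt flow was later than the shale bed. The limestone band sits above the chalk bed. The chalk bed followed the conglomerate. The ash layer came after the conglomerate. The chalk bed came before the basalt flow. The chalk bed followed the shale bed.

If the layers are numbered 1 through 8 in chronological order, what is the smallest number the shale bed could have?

The clay lens must come before the shale bed — 1 forced predecessor.
Nothing else is forced ahead of the shale bed, so its earliest slot is position 1 + 1 = 2.

2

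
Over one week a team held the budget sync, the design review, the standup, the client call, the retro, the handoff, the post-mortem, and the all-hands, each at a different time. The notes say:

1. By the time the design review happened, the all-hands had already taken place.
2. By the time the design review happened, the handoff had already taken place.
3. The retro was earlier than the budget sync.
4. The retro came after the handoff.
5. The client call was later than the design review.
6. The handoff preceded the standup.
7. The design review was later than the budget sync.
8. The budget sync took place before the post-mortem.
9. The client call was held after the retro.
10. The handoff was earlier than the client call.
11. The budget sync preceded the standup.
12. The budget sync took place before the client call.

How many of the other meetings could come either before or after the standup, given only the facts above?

4

Forced before the standup: the budget sync, the handoff, and the retro.
That leaves the all-hands, the client call, the design review, and the post-mortem with no forced order relative to the standup — 4.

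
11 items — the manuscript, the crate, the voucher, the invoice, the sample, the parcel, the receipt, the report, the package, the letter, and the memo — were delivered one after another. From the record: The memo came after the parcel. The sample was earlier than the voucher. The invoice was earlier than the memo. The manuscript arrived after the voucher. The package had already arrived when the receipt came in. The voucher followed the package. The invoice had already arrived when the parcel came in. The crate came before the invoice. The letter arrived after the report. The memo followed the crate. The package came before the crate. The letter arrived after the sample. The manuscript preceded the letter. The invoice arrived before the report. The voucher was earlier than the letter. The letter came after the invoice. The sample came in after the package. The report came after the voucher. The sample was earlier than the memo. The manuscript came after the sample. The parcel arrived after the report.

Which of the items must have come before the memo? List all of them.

Directly stated before the memo: the crate, the invoice, the parcel, and the sample.
The package reaches the memo via the package → the crate → the memo.
The report reaches the memo via the report → the parcel → the memo.
The voucher reaches the memo via the voucher → the report → the parcel → the memo.

the crate, the invoice, the package, the parcel, the report, the sample, the voucher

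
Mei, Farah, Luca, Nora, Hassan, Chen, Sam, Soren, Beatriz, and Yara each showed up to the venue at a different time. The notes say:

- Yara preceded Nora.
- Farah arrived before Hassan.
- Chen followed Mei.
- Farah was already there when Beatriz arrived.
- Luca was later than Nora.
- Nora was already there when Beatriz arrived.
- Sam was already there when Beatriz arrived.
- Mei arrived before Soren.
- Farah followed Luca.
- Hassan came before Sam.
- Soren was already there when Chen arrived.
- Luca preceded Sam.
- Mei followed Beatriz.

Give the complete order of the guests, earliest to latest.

The constraints fix every adjacent pair, so only one ordering works:
Yara → Nora → Luca → Farah → Hassan → Sam → Beatriz → Mei → Soren → Chen.

Yara, Nora, Luca, Farah, Hassan, Sam, Beatriz, Mei, Soren, Chen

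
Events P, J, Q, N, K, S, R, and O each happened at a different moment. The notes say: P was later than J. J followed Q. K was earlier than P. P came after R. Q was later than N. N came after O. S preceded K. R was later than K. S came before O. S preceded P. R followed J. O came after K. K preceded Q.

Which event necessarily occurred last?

P

Every other event has a chain of constraints placing it before P, so P is last.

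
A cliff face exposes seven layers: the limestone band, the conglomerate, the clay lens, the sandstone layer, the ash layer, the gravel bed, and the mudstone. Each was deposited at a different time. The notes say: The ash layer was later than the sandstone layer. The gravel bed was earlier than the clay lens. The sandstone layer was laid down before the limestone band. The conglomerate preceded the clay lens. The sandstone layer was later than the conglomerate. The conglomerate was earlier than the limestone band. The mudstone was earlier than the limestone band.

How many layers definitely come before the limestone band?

Directly stated before the limestone band: the conglomerate, the mudstone, and the sandstone layer.
That's the conglomerate, the mudstone, and the sandstone layer — 3 in all.

3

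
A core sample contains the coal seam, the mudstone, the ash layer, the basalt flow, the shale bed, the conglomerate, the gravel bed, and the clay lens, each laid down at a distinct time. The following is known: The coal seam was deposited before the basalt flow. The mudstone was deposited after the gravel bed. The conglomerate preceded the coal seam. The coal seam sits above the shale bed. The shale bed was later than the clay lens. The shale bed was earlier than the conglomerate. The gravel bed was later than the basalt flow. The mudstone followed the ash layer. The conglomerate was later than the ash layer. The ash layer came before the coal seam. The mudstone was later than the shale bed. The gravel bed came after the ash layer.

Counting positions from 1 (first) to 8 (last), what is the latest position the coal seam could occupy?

5

The coal seam must come before the basalt flow, the gravel bed, and the mudstone — 3 layers forced after it.
Everything else can be placed before the coal seam in some valid order, so the coal seam can sit as late as position 8 − 3 = 5.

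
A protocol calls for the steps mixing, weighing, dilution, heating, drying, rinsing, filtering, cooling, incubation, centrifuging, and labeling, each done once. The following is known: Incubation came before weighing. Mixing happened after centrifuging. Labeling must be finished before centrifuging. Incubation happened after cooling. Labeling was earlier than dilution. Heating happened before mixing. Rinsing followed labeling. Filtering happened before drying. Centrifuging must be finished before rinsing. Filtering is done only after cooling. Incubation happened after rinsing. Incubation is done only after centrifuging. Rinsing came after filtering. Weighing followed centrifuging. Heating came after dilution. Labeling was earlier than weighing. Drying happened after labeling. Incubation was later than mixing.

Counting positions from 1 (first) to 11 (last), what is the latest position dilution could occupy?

7

Dilution must come before heating, incubation, mixing, and weighing — 4 steps forced after it.
Everything else can be placed before dilution in some valid order, so dilution can sit as late as position 11 − 4 = 7.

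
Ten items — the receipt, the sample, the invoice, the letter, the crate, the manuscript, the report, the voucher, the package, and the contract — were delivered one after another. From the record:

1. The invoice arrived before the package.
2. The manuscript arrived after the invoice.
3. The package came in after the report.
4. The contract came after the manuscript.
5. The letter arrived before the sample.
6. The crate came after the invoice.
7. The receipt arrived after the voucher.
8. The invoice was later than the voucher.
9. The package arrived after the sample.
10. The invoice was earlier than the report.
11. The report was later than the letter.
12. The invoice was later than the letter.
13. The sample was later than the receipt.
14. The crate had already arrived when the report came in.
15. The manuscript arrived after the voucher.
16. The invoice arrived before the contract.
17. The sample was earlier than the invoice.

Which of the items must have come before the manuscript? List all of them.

Directly stated before the manuscript: the invoice and the voucher.
The letter reaches the manuscript via the letter → the invoice → the manuscript.
The receipt reaches the manuscript via the receipt → the sample → the invoice → the manuscript.
The sample reaches the manuscript via the sample → the invoice → the manuscript.

the invoice, the letter, the receipt, the sample, the voucher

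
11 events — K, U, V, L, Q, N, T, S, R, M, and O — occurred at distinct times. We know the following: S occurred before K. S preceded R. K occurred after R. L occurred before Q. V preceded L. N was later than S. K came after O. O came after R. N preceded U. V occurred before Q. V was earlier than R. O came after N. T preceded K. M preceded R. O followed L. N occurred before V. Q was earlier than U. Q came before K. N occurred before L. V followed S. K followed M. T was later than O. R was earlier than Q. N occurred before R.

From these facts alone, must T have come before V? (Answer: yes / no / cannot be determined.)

no

Tracing the constraints gives V → L → O → T, so V must come before T.
That means T cannot be before V.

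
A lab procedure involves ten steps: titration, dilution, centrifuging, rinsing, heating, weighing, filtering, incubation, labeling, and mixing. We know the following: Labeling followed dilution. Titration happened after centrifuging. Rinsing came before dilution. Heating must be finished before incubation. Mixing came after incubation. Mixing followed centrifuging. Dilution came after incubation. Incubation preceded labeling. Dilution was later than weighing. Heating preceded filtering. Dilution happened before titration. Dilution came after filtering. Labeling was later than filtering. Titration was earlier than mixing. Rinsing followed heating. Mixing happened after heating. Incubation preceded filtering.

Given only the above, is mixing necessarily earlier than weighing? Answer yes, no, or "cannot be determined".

no

Tracing the constraints gives weighing → dilution → titration → mixing, so weighing must come before mixing.
That means mixing cannot be before weighing.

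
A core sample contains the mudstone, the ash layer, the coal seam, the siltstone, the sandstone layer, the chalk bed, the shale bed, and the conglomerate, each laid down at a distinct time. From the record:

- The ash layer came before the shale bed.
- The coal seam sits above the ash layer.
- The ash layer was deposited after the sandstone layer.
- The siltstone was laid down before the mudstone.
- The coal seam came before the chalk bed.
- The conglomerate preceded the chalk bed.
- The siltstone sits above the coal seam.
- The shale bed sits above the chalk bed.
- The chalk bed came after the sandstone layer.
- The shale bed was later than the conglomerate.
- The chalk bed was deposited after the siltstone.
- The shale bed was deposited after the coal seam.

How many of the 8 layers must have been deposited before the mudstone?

Directly stated before the mudstone: the siltstone.
The ash layer reaches the mudstone via the ash layer → the coal seam → the siltstone → the mudstone.
The coal seam reaches the mudstone via the coal seam → the siltstone → the mudstone.
The sandstone layer reaches the mudstone via the sandstone layer → the ash layer → the coal seam → the siltstone → the mudstone.
No chain forces the conglomerate (or any of the others) ahead of the mudstone.
That's the ash layer, the coal seam, the sandstone layer, and the siltstone — 4 in all.

4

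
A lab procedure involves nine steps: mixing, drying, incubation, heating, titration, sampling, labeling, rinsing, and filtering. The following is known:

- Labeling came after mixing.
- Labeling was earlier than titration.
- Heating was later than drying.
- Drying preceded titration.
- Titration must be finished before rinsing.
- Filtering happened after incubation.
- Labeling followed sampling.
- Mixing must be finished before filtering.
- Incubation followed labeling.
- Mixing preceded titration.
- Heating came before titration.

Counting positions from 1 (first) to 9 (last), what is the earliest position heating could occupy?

2

Drying must come before heating — 1 forced predecessor.
Nothing else is forced ahead of heating, so its earliest slot is position 1 + 1 = 2.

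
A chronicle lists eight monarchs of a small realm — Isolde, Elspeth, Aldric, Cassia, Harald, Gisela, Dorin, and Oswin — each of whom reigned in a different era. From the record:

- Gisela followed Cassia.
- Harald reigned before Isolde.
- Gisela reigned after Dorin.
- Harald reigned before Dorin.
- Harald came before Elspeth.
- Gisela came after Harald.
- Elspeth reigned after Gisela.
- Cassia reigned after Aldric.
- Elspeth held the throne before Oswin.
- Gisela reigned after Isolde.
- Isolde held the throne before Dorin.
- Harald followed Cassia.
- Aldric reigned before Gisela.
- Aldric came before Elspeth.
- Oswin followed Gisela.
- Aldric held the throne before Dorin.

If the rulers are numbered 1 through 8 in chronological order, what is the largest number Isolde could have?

Isolde must come before Dorin, Elspeth, Gisela, and Oswin — 4 rulers forced after them.
Everything else can be placed before Isolde in some valid order, so Isolde can sit as late as position 8 − 4 = 4.

4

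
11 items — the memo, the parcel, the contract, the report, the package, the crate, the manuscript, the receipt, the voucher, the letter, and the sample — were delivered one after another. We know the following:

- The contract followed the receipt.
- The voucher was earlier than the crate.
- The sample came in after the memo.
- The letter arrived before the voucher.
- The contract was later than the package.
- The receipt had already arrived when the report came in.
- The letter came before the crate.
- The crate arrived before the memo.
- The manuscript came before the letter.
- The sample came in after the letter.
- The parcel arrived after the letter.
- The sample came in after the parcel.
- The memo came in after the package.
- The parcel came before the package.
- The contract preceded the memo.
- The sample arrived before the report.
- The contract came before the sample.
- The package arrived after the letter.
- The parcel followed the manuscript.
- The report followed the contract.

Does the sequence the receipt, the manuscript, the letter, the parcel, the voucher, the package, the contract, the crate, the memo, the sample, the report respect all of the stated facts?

yes

Check each stated constraint against the proposed order — e.g. the letter is ahead of the sample; the receipt is ahead of the report. Every pair is in the required order; nothing is violated.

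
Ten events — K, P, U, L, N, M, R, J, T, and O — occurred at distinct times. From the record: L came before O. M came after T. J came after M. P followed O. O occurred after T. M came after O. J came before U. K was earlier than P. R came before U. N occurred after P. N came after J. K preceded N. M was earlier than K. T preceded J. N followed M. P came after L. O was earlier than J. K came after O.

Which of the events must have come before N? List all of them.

J, K, L, M, O, P, T

Directly stated before N: J, K, M, and P.
L reaches N via L → P → N.
O reaches N via O → M → N.
T reaches N via T → M → N.
No chain forces U (or any of the others) ahead of N.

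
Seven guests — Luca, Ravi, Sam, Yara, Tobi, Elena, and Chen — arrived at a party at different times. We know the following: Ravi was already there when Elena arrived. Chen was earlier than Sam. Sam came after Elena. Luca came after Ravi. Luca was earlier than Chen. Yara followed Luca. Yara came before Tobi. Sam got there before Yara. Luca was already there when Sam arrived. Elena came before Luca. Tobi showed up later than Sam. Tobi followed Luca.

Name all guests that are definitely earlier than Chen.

Elena, Luca, Ravi

Directly stated before Chen: Luca.
Elena reaches Chen via Elena → Luca → Chen.
Ravi reaches Chen via Ravi → Luca → Chen.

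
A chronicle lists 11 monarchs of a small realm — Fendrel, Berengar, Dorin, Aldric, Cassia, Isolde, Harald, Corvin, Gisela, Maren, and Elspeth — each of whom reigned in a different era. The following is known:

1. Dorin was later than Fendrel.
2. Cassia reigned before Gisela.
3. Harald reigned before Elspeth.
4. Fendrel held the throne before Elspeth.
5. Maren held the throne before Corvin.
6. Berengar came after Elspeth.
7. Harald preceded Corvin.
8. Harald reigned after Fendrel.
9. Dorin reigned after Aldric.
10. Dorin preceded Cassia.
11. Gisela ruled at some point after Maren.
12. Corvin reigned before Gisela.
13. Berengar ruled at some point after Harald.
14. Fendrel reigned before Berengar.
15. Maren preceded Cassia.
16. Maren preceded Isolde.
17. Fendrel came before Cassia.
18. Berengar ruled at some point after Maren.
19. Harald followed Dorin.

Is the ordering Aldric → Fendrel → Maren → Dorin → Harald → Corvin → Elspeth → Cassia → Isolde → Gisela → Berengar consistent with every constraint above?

yes

Check each stated constraint against the proposed order — e.g. Maren is ahead of Berengar; Fendrel is ahead of Berengar. Every pair is in the required order; nothing is violated.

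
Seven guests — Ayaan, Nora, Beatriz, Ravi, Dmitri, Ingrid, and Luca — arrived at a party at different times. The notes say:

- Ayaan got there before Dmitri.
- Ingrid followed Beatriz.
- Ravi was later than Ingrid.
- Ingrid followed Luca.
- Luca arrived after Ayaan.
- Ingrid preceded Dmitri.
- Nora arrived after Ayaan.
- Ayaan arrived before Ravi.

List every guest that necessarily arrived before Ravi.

Ayaan, Beatriz, Ingrid, Luca

Directly stated before Ravi: Ayaan and Ingrid.
Beatriz reaches Ravi via Beatriz → Ingrid → Ravi.
Luca reaches Ravi via Luca → Ingrid → Ravi.
No chain forces Dmitri (or any of the others) ahead of Ravi.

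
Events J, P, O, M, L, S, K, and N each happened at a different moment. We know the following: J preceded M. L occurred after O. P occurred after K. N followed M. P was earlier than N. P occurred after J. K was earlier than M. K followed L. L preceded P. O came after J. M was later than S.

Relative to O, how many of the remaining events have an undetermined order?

Forced before O: J; forced after O: K, L, M, N, and P.
That leaves S with no forced order relative to O — 1.

1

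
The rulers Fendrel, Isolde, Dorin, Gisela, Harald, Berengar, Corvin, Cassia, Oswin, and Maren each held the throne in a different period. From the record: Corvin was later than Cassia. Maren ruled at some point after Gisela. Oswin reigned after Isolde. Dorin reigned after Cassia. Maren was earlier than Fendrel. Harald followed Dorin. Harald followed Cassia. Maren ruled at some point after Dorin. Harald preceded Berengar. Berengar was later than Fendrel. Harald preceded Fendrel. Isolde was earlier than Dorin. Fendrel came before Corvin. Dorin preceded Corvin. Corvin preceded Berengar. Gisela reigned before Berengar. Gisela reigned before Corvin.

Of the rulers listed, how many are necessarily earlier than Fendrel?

Directly stated before Fendrel: Harald and Maren.
Cassia reaches Fendrel via Cassia → Harald → Fendrel.
Dorin reaches Fendrel via Dorin → Harald → Fendrel.
Gisela reaches Fendrel via Gisela → Maren → Fendrel.
Likewise Isolde reaches Fendrel by chaining the stated constraints.
No chain forces Berengar (or any of the others) ahead of Fendrel.
That's Cassia, Dorin, Gisela, Harald, Isolde, and Maren — 6 in all.

6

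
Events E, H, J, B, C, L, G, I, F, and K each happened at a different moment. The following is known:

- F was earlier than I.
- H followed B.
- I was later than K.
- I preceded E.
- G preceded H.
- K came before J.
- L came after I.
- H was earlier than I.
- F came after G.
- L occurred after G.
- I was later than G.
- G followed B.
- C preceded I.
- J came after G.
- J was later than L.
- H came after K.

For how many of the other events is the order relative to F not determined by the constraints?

3

Forced before F: B and G; forced after F: E, I, J, and L.
That leaves C, H, and K with no forced order relative to F — 3.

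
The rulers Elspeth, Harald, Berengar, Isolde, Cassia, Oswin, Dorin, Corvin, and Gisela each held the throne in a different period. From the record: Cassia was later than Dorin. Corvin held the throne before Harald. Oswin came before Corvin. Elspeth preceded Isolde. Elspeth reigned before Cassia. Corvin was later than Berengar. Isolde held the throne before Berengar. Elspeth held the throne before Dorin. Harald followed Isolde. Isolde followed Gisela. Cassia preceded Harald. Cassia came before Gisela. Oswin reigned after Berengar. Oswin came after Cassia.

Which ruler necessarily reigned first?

Elspeth

Elspeth has a chain of constraints placing them before every other ruler, so Elspeth must be first.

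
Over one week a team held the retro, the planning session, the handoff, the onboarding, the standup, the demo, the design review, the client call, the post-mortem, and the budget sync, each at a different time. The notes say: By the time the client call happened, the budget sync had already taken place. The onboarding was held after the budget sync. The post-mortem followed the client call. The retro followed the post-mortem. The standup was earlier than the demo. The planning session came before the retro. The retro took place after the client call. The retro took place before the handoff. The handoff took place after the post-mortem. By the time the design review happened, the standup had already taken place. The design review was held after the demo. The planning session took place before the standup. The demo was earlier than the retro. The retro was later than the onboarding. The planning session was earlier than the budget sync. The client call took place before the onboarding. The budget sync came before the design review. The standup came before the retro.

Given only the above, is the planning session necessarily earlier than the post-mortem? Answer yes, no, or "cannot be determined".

Chain the constraints: the planning session → the budget sync → the client call → the post-mortem. Each link is directly stated, so the planning session comes before the post-mortem.

yes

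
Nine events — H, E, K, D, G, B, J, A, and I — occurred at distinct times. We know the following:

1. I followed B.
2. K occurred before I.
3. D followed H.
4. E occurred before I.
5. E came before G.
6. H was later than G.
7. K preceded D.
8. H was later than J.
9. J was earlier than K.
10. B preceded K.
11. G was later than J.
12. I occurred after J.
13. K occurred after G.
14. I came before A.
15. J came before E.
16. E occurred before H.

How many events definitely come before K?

Directly stated before K: B, G, and J.
E reaches K via E → G → K.
No chain forces A (or any of the others) ahead of K.
That's B, E, G, and J — 4 in all.

4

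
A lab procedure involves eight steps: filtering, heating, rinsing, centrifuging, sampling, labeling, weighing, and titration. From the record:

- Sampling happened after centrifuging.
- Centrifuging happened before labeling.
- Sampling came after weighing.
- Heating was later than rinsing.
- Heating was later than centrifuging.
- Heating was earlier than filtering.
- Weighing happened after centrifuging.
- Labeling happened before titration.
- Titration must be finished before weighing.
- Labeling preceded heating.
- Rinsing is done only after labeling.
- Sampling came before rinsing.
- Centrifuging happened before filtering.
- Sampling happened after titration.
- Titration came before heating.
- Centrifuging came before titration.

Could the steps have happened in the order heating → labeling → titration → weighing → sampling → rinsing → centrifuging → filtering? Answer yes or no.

The constraints require centrifuging before sampling, but in the proposed sequence sampling appears ahead of centrifuging. That one violation is enough.

no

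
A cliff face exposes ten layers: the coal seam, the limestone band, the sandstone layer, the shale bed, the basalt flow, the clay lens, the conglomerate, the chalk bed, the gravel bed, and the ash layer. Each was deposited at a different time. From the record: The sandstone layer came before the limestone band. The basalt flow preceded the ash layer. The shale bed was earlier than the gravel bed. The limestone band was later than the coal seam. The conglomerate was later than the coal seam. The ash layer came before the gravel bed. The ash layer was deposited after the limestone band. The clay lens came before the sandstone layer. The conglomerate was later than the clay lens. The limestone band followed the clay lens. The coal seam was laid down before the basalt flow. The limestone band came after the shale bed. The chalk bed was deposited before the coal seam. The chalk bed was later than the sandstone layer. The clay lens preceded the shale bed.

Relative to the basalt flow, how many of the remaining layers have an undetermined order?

Forced before the basalt flow: the chalk bed, the clay lens, the coal seam, and the sandstone layer; forced after the basalt flow: the ash layer and the gravel bed.
That leaves the conglomerate, the limestone band, and the shale bed with no forced order relative to the basalt flow — 3.

3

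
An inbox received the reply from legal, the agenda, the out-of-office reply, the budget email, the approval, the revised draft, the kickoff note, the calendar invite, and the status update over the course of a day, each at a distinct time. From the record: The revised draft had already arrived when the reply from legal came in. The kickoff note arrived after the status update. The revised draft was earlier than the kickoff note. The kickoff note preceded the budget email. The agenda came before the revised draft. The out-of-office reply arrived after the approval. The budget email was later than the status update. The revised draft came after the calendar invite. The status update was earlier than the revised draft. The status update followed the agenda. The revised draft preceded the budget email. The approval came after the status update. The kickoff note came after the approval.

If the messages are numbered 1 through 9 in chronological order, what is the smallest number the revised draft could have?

The agenda, the calendar invite, and the status update must all come before the revised draft — 3 forced predecessors.
Nothing else is forced ahead of the revised draft, so its earliest slot is position 3 + 1 = 4.

4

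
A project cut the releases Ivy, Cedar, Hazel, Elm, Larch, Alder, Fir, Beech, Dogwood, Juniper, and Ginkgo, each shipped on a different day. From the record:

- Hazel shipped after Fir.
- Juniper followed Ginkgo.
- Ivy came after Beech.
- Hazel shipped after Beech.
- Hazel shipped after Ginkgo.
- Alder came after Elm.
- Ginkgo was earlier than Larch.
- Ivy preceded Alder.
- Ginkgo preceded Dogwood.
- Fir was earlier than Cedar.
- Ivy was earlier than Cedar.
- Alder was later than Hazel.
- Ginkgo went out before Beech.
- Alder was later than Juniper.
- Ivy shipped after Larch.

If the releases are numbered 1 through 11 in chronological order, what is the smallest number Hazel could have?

4

Beech, Fir, and Ginkgo must all come before Hazel — 3 forced predecessors.
Nothing else is forced ahead of Hazel, so its earliest slot is position 3 + 1 = 4.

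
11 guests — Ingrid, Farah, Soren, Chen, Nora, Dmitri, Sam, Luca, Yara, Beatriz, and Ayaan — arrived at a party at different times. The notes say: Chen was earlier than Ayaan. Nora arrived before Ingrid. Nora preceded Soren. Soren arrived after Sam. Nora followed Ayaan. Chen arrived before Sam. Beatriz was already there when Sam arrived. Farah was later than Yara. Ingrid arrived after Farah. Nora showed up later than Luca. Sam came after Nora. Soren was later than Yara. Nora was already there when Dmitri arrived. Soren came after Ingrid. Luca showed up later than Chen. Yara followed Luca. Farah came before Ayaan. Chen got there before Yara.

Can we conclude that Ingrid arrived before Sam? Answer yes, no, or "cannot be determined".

No chain of stated constraints runs from Ingrid to Sam, and none runs from Sam to Ingrid either.
So the relative order of Ingrid and Sam is not fixed by the given facts.

cannot be determined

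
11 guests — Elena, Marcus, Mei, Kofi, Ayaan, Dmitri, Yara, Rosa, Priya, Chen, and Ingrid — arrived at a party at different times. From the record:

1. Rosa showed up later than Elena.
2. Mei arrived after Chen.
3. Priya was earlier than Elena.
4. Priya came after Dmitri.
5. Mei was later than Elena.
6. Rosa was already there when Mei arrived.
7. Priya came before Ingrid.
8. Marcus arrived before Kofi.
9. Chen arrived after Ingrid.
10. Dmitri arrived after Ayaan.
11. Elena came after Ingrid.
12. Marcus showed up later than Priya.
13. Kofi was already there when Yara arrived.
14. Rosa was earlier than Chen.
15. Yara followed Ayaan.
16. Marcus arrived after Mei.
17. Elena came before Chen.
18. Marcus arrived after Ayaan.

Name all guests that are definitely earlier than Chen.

Ayaan, Dmitri, Elena, Ingrid, Priya, Rosa

Directly stated before Chen: Elena, Ingrid, and Rosa.
Ayaan reaches Chen via Ayaan → Dmitri → Priya → Elena → Chen.
Dmitri reaches Chen via Dmitri → Priya → Elena → Chen.
Priya reaches Chen via Priya → Elena → Chen.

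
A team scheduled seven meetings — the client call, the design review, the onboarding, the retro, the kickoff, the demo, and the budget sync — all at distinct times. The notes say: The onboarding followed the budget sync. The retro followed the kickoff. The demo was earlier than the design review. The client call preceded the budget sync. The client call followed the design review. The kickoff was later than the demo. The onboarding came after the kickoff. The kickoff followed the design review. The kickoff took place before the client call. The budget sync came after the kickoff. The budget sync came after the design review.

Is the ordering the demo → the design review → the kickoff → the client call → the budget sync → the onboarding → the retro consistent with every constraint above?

Check each stated constraint against the proposed order — e.g. the kickoff is ahead of the onboarding; the kickoff is ahead of the retro. Every pair is in the required order; nothing is violated.

yes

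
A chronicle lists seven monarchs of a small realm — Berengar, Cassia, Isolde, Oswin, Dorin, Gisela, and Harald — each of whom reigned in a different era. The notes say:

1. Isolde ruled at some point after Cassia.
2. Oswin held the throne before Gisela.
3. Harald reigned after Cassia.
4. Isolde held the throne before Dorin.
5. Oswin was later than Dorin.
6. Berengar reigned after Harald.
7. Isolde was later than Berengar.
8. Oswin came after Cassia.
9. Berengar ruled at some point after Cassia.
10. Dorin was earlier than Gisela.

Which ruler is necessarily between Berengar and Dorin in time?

Isolde

Tracing the constraints gives Berengar → Isolde → Dorin, so Isolde sits after Berengar and before Dorin.
No other ruler is forced both after Berengar and before Dorin.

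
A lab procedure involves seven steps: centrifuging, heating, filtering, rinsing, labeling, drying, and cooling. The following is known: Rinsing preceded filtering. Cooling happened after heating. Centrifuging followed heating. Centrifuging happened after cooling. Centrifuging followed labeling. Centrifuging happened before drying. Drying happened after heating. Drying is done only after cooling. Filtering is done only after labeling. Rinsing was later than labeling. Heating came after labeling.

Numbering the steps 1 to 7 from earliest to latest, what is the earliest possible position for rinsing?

Labeling must come before rinsing — 1 forced predecessor.
Nothing else is forced ahead of rinsing, so its earliest slot is position 1 + 1 = 2.

2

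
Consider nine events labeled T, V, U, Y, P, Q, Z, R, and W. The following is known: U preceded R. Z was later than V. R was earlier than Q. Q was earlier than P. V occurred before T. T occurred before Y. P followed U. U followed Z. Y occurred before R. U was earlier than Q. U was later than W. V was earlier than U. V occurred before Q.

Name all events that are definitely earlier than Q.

Directly stated before Q: R, U, and V.
T reaches Q via T → Y → R → Q.
W reaches Q via W → U → Q.
Y reaches Q via Y → R → Q.
Likewise Z reaches Q by chaining the stated constraints.
No chain forces P ahead of Q.

R, T, U, V, W, Y, Z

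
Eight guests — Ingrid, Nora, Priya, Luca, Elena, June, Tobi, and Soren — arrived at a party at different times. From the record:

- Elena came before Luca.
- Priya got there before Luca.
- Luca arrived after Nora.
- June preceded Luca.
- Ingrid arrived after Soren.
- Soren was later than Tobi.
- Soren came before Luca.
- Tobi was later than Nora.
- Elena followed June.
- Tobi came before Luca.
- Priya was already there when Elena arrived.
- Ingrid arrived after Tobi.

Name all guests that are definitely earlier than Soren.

Nora, Tobi

Directly stated before Soren: Tobi.
Nora reaches Soren via Nora → Tobi → Soren.
No chain forces Priya (or any of the others) ahead of Soren.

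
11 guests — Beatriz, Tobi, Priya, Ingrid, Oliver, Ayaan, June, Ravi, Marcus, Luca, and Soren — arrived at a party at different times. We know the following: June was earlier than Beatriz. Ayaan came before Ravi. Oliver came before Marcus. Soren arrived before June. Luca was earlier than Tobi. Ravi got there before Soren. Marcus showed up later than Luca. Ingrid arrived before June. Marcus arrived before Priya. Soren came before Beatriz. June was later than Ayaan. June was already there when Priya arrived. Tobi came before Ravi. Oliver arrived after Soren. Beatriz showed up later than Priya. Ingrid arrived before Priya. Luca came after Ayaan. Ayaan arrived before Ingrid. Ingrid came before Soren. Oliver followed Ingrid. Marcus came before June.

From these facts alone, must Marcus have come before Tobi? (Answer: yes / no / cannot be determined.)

no

Tracing the constraints gives Tobi → Ravi → Soren → Oliver → Marcus, so Tobi must come before Marcus.
That means Marcus cannot be before Tobi.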